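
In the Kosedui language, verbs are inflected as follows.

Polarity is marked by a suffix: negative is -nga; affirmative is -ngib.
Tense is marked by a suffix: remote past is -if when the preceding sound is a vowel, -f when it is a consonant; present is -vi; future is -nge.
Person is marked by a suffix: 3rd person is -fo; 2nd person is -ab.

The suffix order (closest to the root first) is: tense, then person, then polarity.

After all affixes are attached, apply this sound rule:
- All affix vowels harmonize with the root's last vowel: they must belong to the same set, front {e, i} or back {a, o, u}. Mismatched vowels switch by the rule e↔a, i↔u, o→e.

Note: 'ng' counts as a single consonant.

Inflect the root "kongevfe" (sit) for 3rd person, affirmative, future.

Attach tense future -nge → kongevfenge.
Attach person 3rd person -fo → kongevfengefo.
Attach polarity affirmative -ngib → kongevfengefongib.
Apply vowel harmony: kongevfengefongib → kongevfengefengib.

kongevfengefengib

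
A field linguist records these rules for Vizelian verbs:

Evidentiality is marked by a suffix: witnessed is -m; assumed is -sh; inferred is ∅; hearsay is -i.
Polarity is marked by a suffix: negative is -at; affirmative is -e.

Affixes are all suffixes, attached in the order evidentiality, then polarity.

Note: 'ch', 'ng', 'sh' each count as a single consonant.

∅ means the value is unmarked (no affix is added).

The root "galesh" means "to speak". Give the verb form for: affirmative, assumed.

Attach evidentiality assumed -sh → galeshsh.
Attach polarity affirmative -e → galeshshe.

galeshshe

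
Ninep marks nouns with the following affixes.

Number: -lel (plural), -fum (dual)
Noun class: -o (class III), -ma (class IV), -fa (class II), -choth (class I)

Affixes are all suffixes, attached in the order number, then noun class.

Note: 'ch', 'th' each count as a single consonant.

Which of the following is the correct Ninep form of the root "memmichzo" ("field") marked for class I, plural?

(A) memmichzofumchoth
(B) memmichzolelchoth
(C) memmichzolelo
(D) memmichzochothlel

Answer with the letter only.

Attach number plural -lel → memmichzolel.
Attach noun class class I -choth → memmichzolelchoth.
So the correct form is memmichzolelchoth, option (B).
(A) memmichzofumchoth is wrong: it uses dual instead of plural for number.
(C) memmichzolelo is wrong: it uses class III instead of class I for noun class.
(D) memmichzochothlel is wrong: it has the affixes in the wrong order.

B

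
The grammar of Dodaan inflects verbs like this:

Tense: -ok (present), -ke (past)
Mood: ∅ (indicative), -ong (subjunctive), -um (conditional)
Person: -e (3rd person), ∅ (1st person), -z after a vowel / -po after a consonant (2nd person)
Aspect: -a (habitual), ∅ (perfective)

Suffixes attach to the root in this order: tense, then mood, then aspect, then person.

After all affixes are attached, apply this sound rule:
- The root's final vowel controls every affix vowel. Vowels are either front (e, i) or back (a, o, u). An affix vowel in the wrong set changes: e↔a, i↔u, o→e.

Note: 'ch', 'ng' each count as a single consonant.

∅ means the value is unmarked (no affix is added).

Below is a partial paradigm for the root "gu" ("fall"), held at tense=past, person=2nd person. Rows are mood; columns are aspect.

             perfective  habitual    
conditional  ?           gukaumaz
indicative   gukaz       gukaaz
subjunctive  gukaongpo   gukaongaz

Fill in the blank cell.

Attach tense past -ke → guke.
Attach mood conditional -um → gukeum.
aspect = perfective: zero marking, form stays gukeum.
Attach person 2nd person -po (after consonant 'm') → gukeumpo.
Apply vowel harmony: gukeumpo → gukaumpo.

gukaumpo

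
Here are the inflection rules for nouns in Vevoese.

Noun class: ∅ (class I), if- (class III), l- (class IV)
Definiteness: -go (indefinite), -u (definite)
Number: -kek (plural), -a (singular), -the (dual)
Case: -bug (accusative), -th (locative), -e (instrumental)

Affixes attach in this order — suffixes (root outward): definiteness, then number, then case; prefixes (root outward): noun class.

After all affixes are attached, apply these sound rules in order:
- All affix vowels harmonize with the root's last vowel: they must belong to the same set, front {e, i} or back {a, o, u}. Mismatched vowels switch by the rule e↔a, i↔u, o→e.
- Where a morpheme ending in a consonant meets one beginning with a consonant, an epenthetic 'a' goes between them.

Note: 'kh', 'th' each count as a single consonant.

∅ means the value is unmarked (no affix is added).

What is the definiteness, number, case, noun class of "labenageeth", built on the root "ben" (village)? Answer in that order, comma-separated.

Segment: l-ben-go-a-th.
definiteness: -go → indefinite.
number: -a → singular.
case: -th → locative.
noun class: l- → class IV.

indefinite, singular, locative, class IV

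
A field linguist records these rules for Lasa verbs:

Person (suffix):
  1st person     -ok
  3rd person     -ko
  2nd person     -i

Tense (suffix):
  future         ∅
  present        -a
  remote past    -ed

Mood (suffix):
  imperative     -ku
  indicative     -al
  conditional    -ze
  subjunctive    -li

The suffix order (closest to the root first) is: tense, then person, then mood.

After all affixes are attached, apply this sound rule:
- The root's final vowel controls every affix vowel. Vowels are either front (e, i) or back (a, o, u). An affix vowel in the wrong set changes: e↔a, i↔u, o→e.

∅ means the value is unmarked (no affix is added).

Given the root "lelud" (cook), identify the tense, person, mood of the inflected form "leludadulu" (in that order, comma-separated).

remote past, 2nd person, subjunctive

Segment: lelud-ed-i-li.
tense: -ed → remote past.
person: -i → 2nd person.
mood: -li → subjunctive.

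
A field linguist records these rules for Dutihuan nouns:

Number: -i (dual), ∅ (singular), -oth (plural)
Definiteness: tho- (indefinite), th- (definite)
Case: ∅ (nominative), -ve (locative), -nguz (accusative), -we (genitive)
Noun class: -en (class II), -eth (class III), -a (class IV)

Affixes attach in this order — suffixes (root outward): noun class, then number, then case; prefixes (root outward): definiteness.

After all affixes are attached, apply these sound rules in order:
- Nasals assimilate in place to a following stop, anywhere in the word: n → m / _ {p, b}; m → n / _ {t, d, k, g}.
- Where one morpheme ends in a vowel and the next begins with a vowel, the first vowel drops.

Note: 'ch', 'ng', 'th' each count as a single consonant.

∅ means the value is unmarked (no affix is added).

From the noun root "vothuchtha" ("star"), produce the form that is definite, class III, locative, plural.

thvothuchthethothve

Attach noun class class III -eth → vothuchthaeth.
Attach number plural -oth → vothuchthaethoth.
Attach definiteness definite th- → thvothuchthaethoth.
Attach case locative -ve → thvothuchthaethothve.
Nasal assimilation: no change.
Apply vowel deletion: thvothuchthaethothve → thvothuchthethothve.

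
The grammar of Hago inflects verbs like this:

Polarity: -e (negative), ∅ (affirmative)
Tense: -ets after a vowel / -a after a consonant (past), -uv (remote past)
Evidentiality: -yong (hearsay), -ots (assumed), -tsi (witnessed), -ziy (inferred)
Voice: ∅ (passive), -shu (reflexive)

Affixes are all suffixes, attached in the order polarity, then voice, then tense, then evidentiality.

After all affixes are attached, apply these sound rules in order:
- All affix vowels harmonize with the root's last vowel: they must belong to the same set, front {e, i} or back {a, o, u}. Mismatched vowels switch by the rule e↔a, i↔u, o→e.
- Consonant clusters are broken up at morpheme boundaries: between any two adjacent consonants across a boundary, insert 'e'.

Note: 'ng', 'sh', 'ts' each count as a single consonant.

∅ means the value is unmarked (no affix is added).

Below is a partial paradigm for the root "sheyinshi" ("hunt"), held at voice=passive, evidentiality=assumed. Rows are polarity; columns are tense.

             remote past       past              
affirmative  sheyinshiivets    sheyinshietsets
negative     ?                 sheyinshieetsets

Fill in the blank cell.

Attach polarity negative -e → sheyinshie.
voice = passive: zero marking, form stays sheyinshie.
Attach tense remote past -uv → sheyinshieuv.
Attach evidentiality assumed -ots → sheyinshieuvots.
Apply vowel harmony: sheyinshieuvots → sheyinshieivets.
Epenthesis: no change.

sheyinshieivets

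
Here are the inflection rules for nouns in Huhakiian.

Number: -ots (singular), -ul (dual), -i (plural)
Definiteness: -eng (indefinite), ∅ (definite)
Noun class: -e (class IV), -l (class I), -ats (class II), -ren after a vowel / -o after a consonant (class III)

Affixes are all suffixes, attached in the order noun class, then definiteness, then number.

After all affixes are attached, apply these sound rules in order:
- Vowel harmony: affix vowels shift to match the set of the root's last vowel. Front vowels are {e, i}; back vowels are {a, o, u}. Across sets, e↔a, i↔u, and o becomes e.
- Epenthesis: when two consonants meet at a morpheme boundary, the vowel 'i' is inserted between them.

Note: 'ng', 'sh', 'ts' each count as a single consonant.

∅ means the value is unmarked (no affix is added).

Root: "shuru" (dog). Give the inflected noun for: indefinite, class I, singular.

Attach noun class class I -l → shurul.
Attach definiteness indefinite -eng → shuruleng.
Attach number singular -ots → shurulengots.
Apply vowel harmony: shurulengots → shurulangots.
Epenthesis: no change.

shurulangots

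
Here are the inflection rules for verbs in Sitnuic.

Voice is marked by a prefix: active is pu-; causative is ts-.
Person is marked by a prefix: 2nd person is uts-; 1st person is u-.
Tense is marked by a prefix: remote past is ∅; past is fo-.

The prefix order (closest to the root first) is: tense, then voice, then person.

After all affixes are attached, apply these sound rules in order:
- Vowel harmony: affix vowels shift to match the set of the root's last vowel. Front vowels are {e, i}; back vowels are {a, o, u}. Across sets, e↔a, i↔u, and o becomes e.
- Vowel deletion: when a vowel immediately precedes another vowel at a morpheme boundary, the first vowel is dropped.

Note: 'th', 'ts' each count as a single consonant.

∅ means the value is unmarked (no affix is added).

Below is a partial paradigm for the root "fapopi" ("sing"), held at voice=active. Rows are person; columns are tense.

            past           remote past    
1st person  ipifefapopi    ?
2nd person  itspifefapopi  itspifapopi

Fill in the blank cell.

tense = remote past: zero marking, form stays fapopi.
Attach voice active pu- → pufapopi.
Attach person 1st person u- → upufapopi.
Apply vowel harmony: upufapopi → ipifapopi.
Vowel deletion: no change.

ipifapopi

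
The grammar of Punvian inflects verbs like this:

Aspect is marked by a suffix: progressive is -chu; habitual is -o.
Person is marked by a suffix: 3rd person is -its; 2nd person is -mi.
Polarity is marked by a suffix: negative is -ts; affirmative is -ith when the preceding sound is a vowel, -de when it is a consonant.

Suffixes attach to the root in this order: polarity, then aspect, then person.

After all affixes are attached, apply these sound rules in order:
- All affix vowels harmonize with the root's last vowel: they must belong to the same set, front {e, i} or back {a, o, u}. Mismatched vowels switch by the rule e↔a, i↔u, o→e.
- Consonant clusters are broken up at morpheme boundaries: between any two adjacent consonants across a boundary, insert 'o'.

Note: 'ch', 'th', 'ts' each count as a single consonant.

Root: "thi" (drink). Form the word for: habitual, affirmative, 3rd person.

thiitheits

Attach polarity affirmative -ith (after vowel 'i') → thiith.
Attach aspect habitual -o → thiitho.
Attach person 3rd person -its → thiithoits.
Apply vowel harmony: thiithoits → thiitheits.
Epenthesis: no change.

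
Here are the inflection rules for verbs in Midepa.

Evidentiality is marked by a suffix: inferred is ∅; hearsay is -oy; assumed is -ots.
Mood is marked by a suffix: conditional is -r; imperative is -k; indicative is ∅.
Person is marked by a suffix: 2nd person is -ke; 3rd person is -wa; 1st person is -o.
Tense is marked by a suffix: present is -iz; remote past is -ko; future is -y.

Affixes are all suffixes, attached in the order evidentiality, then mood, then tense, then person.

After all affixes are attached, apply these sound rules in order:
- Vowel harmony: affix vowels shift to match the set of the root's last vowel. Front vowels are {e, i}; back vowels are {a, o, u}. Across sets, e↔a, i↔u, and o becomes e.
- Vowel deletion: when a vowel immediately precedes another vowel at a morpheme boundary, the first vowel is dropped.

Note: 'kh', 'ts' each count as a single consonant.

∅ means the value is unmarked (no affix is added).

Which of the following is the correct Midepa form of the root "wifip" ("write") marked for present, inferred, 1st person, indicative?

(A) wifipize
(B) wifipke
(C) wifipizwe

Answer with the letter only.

A

evidentiality = inferred: zero marking, form stays wifip.
mood = indicative: zero marking, form stays wifip.
Attach tense present -iz → wifipiz.
Attach person 1st person -o → wifipizo.
Apply vowel harmony: wifipizo → wifipize.
Vowel deletion: no change.
So the correct form is wifipize, option (A).
(C) wifipizwe is wrong: it uses 3rd person instead of 1st person for person.
(B) wifipke is wrong: it uses remote past instead of present for tense.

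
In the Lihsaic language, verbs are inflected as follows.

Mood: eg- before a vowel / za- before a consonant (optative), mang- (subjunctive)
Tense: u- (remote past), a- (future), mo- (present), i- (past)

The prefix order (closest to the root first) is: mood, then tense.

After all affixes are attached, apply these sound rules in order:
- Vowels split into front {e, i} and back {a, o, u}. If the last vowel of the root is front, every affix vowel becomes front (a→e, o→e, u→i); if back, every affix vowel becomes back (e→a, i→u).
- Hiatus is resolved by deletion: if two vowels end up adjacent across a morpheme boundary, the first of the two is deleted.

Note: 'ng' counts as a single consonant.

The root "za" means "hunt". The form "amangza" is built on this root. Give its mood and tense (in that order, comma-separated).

Segment: a-mang-za.
mood: mang- → subjunctive.
tense: a- → future.

subjunctive, future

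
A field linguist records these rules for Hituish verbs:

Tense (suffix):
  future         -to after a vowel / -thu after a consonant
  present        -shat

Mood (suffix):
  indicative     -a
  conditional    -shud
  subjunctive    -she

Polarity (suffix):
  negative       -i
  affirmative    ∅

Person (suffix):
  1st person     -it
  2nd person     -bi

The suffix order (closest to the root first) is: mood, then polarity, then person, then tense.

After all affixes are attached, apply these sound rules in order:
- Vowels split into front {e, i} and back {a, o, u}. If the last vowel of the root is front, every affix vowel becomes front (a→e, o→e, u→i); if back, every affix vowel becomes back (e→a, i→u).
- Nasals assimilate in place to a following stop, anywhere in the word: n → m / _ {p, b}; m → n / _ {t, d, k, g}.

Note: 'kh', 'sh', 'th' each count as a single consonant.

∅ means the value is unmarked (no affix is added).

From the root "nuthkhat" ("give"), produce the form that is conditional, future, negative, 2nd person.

nuthkhatshudubuto

Attach mood conditional -shud → nuthkhatshud.
Attach polarity negative -i → nuthkhatshudi.
Attach person 2nd person -bi → nuthkhatshudibi.
Attach tense future -to (after vowel 'i') → nuthkhatshudibito.
Apply vowel harmony: nuthkhatshudibito → nuthkhatshudubuto.
Nasal assimilation: no change.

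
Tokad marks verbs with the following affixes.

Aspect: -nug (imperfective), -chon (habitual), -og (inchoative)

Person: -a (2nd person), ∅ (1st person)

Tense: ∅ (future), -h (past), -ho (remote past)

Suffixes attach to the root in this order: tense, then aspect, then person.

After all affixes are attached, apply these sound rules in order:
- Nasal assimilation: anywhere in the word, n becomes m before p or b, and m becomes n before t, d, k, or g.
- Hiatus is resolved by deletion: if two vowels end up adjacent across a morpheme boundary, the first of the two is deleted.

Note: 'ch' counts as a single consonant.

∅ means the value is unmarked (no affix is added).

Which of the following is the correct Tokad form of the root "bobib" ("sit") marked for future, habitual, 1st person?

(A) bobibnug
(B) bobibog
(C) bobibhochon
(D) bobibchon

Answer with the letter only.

tense = future: zero marking, form stays bobib.
Attach aspect habitual -chon → bobibchon.
person = 1st person: zero marking, form stays bobibchon.
Nasal assimilation: no change.
Vowel deletion: no change.
So the correct form is bobibchon, option (D).
(B) bobibog is wrong: it uses inchoative instead of habitual for aspect.
(C) bobibhochon is wrong: it uses remote past instead of future for tense.
(A) bobibnug is wrong: it uses imperfective instead of habitual for aspect.

D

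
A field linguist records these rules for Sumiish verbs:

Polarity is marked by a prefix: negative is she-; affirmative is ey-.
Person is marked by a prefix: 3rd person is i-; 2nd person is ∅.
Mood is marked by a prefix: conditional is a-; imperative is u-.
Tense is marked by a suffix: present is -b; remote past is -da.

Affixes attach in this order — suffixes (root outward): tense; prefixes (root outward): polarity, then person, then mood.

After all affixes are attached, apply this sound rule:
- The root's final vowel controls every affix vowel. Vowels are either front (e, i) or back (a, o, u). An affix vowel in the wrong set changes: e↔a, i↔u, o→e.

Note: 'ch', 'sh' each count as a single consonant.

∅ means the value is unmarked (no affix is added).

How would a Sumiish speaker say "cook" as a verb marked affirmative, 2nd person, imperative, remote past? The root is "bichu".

Attach tense remote past -da → bichuda.
Attach polarity affirmative ey- → eybichuda.
person = 2nd person: zero marking, form stays eybichuda.
Attach mood imperative u- → ueybichuda.
Apply vowel harmony: ueybichuda → uaybichuda.

uaybichuda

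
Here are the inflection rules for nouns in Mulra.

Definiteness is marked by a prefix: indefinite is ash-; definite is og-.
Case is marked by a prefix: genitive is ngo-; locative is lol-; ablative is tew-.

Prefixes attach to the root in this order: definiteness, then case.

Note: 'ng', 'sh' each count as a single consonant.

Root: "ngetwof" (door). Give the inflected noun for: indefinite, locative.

Attach definiteness indefinite ash- → ashngetwof.
Attach case locative lol- → lolashngetwof.

lolashngetwof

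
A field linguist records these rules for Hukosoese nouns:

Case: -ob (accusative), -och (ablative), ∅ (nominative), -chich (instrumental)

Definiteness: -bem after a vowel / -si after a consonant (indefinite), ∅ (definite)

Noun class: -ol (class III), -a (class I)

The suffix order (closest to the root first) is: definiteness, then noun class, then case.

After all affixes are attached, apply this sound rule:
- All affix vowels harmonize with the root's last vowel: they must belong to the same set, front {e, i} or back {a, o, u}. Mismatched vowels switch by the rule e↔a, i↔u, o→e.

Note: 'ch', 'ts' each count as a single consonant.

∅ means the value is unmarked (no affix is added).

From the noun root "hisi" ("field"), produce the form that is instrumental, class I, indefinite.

Attach definiteness indefinite -bem (after vowel 'i') → hisibem.
Attach noun class class I -a → hisibema.
Attach case instrumental -chich → hisibemachich.
Apply vowel harmony: hisibemachich → hisibemechich.

hisibemechich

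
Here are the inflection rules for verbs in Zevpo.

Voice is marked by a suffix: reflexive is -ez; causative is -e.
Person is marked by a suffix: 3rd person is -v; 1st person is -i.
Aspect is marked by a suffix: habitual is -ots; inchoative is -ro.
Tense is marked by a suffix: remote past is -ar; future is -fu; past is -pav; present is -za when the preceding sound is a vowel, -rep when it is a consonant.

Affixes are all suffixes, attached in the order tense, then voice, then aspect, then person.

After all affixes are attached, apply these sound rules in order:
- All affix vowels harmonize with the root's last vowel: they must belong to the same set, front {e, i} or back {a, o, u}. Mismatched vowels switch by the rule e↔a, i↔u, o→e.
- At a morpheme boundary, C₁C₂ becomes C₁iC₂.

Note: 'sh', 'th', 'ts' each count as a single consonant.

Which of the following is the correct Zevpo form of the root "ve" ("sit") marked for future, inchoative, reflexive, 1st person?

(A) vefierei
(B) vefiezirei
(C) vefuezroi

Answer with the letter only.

Attach tense future -fu → vefu.
Attach voice reflexive -ez → vefuez.
Attach aspect inchoative -ro → vefuezro.
Attach person 1st person -i → vefuezroi.
Apply vowel harmony: vefuezroi → vefiezrei.
Apply epenthesis: vefiezrei → vefiezirei.
So the correct form is vefiezirei, option (B).
(A) vefierei is wrong: it uses causative instead of reflexive for voice.
(C) vefuezroi is wrong: it fails to apply the sound rule(s).

B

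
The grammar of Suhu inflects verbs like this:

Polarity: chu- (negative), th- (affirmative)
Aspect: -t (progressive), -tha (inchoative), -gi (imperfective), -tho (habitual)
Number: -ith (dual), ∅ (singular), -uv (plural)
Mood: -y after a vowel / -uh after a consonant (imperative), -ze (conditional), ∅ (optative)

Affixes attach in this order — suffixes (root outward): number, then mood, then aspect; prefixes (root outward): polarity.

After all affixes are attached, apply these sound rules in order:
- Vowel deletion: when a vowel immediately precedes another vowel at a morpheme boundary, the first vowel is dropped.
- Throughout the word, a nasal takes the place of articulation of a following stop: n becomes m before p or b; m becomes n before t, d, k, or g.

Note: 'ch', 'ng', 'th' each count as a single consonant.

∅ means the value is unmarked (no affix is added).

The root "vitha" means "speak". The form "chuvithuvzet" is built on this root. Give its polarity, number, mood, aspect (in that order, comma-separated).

negative, plural, conditional, progressive

Segment: chu-vitha-uv-ze-t.
polarity: chu- → negative.
number: -uv → plural.
mood: -ze → conditional.
aspect: -t → progressive.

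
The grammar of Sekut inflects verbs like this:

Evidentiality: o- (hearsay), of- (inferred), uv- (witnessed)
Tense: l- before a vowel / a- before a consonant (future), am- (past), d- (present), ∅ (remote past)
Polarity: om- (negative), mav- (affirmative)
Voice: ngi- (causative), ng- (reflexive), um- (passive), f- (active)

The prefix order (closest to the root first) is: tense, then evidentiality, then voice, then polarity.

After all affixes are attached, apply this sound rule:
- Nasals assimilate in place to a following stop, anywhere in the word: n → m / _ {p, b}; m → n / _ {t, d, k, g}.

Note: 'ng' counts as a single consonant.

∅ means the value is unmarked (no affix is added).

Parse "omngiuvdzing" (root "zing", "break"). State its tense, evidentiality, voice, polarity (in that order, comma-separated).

Segment: om-ngi-uv-d-zing.
tense: d- → present.
evidentiality: uv- → witnessed.
voice: ngi- → causative.
polarity: om- → negative.

present, witnessed, causative, negative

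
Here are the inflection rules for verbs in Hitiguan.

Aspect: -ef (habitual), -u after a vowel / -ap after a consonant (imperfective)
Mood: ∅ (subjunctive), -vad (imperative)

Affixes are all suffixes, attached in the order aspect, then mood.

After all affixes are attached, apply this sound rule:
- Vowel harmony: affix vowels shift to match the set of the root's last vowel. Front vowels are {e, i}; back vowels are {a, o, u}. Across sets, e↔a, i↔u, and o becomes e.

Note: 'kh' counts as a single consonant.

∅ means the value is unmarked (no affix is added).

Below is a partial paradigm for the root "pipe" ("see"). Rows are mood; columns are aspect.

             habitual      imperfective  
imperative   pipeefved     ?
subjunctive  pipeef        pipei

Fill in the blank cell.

pipeived

Attach aspect imperfective -u (after vowel 'e') → pipeu.
Attach mood imperative -vad → pipeuvad.
Apply vowel harmony: pipeuvad → pipeived.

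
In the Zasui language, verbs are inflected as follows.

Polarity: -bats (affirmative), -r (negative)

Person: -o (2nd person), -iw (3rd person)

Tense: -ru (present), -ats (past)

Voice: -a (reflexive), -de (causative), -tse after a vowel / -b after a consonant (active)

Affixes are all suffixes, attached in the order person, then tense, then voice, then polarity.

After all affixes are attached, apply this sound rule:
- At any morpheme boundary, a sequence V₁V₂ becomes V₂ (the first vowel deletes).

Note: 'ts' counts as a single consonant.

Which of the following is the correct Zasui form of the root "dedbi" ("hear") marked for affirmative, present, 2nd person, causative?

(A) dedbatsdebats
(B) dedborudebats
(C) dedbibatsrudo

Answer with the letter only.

Attach person 2nd person -o → dedbio.
Attach tense present -ru → dedbioru.
Attach voice causative -de → dedbiorude.
Attach polarity affirmative -bats → dedbiorudebats.
Apply vowel deletion: dedbiorudebats → dedborudebats.
So the correct form is dedborudebats, option (B).
(C) dedbibatsrudo is wrong: it has the affixes in the wrong order.
(A) dedbatsdebats is wrong: it uses past instead of present for tense.

B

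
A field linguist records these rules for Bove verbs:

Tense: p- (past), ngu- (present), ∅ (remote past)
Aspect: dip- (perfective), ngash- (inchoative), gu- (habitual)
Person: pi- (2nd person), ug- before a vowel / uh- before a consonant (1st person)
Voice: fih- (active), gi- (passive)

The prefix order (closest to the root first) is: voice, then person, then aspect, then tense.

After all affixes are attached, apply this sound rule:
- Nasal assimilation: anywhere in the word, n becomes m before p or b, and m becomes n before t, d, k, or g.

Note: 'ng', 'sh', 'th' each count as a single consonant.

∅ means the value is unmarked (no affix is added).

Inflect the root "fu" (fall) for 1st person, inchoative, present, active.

ngungashuhfihfu

Attach voice active fih- → fihfu.
Attach person 1st person uh- (before consonant 'f') → uhfihfu.
Attach aspect inchoative ngash- → ngashuhfihfu.
Attach tense present ngu- → ngungashuhfihfu.
Nasal assimilation: no change.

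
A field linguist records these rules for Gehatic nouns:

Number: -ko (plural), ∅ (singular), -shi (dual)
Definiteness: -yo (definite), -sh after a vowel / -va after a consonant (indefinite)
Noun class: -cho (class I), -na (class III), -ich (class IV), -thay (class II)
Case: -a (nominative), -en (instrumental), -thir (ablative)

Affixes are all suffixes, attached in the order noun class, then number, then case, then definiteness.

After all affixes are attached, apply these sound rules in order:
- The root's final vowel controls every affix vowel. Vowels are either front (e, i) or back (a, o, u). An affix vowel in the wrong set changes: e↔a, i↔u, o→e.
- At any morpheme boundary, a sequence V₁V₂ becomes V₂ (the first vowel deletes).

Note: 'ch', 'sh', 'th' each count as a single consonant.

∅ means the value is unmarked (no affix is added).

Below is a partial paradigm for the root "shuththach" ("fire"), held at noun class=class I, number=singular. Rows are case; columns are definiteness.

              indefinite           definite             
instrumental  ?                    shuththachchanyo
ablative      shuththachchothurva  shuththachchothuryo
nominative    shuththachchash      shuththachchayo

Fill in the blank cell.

shuththachchanva

Attach noun class class I -cho → shuththachcho.
number = singular: zero marking, form stays shuththachcho.
Attach case instrumental -en → shuththachchoen.
Attach definiteness indefinite -va (after consonant 'n') → shuththachchoenva.
Apply vowel harmony: shuththachchoenva → shuththachchoanva.
Apply vowel deletion: shuththachchoanva → shuththachchanva.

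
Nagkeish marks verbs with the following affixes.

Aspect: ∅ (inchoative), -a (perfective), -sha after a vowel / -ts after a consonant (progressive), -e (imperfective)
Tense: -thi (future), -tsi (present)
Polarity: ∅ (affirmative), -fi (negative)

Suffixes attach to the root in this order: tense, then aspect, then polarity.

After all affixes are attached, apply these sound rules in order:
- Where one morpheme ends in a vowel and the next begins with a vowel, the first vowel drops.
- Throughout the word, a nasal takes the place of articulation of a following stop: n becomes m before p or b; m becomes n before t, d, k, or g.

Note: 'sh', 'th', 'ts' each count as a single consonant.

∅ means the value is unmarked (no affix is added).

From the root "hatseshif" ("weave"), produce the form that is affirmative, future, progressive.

Attach tense future -thi → hatseshifthi.
Attach aspect progressive -sha (after vowel 'i') → hatseshifthisha.
polarity = affirmative: zero marking, form stays hatseshifthisha.
Vowel deletion: no change.
Nasal assimilation: no change.

hatseshifthisha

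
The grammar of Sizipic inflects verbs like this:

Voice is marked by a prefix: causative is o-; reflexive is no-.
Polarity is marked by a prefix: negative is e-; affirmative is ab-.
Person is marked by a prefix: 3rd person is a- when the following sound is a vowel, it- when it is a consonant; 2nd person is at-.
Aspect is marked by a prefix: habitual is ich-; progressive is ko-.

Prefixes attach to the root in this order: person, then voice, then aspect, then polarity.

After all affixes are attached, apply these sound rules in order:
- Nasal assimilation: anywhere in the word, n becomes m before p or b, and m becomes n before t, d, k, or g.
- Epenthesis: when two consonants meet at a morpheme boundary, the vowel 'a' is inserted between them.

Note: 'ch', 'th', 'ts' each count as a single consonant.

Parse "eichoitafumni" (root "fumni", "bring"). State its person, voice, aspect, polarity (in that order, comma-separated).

3rd person, causative, habitual, negative

Segment: e-ich-o-it-fumni.
person: a/it- → 3rd person.
voice: o- → causative.
aspect: ich- → habitual.
polarity: e- → negative.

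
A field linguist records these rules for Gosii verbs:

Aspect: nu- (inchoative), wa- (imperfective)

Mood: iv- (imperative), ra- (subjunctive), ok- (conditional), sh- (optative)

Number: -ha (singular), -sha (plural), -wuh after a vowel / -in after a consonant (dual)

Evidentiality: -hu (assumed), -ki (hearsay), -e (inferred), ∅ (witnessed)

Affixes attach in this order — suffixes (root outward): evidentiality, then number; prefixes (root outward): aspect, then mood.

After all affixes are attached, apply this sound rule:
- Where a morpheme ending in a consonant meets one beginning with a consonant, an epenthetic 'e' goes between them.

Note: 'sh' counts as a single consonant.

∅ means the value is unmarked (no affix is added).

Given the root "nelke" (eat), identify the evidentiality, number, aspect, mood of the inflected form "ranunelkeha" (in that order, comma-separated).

Segment: ra-nu-nelke-ha.
evidentiality: ∅ → witnessed.
number: -ha → singular.
aspect: nu- → inchoative.
mood: ra- → subjunctive.

witnessed, singular, inchoative, subjunctive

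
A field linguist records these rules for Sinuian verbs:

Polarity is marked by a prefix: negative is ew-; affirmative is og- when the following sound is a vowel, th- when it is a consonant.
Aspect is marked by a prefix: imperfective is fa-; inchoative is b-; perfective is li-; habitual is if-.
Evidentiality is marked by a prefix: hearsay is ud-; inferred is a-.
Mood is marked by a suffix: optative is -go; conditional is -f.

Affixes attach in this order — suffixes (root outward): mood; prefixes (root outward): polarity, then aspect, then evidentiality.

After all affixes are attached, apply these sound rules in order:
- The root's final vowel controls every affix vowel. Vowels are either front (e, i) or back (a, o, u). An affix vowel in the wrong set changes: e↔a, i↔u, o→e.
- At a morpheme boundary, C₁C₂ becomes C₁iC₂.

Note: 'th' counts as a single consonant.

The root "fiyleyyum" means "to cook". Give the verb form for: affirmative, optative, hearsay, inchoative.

udibithifiyleyyumigo

Attach polarity affirmative th- (before consonant 'f') → thfiyleyyum.
Attach aspect inchoative b- → bthfiyleyyum.
Attach evidentiality hearsay ud- → udbthfiyleyyum.
Attach mood optative -go → udbthfiyleyyumgo.
Vowel harmony: no change.
Apply epenthesis: udbthfiyleyyumgo → udibithifiyleyyumigo.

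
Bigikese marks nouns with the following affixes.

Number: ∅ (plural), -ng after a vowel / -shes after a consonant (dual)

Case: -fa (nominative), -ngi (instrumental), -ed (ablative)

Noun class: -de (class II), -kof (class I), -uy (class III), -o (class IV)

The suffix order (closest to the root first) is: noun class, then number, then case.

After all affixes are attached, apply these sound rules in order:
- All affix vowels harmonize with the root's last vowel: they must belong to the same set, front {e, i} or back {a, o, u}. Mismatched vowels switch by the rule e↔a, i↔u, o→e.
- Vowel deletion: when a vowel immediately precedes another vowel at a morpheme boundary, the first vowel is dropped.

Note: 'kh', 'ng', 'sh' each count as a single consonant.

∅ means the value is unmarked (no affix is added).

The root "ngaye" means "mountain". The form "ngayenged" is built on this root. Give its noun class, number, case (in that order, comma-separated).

class IV, dual, ablative

Segment: ngaye-o-ng-ed.
noun class: -o → class IV.
number: -ng/shes → dual.
case: -ed → ablative.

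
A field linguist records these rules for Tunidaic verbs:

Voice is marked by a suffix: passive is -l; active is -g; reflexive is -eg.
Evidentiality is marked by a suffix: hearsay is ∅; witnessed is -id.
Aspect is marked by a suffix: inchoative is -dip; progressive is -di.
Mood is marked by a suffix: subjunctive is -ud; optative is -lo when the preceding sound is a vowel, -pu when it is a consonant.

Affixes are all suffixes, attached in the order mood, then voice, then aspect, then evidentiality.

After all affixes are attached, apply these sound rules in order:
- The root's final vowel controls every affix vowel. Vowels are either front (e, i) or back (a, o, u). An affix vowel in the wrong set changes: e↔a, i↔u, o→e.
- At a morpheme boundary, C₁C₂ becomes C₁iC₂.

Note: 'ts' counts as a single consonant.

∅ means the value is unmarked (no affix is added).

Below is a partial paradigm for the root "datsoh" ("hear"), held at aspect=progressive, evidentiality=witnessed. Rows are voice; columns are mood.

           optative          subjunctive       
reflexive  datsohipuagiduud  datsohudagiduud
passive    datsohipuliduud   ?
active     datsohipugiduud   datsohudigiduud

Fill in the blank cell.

datsohudiliduud

Attach mood subjunctive -ud → datsohud.
Attach voice passive -l → datsohudl.
Attach aspect progressive -di → datsohudldi.
Attach evidentiality witnessed -id → datsohudldiid.
Apply vowel harmony: datsohudldiid → datsohudlduud.
Apply epenthesis: datsohudlduud → datsohudiliduud.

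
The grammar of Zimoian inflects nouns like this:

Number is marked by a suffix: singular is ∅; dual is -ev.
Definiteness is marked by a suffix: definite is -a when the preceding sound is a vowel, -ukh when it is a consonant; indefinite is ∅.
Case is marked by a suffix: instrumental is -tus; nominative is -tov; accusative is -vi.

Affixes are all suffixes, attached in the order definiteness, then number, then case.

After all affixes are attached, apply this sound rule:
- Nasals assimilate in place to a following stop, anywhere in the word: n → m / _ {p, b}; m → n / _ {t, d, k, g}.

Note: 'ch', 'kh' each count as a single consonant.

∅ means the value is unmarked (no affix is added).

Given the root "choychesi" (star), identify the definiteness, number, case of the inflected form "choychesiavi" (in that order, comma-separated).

definite, singular, accusative

Segment: choychesi-a-vi.
definiteness: -a/ukh → definite.
number: ∅ → singular.
case: -vi → accusative.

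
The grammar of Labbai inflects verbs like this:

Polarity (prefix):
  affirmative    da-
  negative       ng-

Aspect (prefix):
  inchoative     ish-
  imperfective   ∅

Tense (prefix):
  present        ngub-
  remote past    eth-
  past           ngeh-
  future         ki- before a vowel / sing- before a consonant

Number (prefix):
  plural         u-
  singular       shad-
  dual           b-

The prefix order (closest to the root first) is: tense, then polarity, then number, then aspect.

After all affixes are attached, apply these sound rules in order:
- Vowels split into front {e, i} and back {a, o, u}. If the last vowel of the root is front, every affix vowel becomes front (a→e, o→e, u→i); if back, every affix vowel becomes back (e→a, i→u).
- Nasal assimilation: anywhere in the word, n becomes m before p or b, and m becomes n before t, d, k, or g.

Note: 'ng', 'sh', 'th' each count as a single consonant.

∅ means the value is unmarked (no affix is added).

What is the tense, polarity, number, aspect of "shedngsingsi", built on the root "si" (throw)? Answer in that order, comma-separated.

future, negative, singular, imperfective

Segment: shad-ng-sing-si.
tense: ki/sing- → future.
polarity: ng- → negative.
number: shad- → singular.
aspect: ∅ → imperfective.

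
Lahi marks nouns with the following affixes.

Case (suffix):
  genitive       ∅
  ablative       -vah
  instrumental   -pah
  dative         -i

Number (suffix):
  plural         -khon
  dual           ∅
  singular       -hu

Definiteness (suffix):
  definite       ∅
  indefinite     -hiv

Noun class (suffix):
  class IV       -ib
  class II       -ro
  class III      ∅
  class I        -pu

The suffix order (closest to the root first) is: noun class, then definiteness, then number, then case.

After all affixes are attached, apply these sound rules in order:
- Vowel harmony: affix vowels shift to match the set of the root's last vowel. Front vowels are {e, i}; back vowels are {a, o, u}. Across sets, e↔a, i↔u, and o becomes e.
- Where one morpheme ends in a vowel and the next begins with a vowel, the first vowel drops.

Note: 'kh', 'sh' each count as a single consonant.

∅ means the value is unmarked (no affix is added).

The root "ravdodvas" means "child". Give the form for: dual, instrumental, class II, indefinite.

Attach noun class class II -ro → ravdodvasro.
Attach definiteness indefinite -hiv → ravdodvasrohiv.
number = dual: zero marking, form stays ravdodvasrohiv.
Attach case instrumental -pah → ravdodvasrohivpah.
Apply vowel harmony: ravdodvasrohivpah → ravdodvasrohuvpah.
Vowel deletion: no change.

ravdodvasrohuvpah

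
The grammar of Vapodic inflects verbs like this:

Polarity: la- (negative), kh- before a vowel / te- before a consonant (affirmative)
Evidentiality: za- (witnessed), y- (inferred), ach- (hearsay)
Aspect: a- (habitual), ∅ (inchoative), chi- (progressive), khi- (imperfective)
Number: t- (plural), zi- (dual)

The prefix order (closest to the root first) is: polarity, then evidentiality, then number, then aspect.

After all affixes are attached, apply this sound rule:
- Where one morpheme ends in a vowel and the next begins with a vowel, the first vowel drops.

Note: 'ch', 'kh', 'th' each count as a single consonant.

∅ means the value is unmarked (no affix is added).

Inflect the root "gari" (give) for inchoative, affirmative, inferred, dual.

Attach polarity affirmative te- (before consonant 'g') → tegari.
Attach evidentiality inferred y- → ytegari.
Attach number dual zi- → ziytegari.
aspect = inchoative: zero marking, form stays ziytegari.
Vowel deletion: no change.

ziytegari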